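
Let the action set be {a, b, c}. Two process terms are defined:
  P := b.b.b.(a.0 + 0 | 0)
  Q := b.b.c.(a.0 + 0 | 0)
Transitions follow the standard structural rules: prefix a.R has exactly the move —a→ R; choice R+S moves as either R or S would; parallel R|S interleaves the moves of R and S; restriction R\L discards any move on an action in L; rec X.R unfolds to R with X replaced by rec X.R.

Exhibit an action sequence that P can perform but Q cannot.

LTS(P): 5 reachable states
  m0 = b.b.b.(a.0 + 0 | 0) → -b-> m1
  m1 = b.b.(a.0 + 0 | 0) → -b-> m2
  m2 = b.(a.0 + 0 | 0) → -b-> m3
  m3 = a.0 + 0 | 0 → -a-> m4
  m4 = 0 → (no moves)
LTS(Q): 5 reachable states
  n0 = b.b.c.(a.0 + 0 | 0) → -b-> n1
  n1 = b.c.(a.0 + 0 | 0) → -b-> n2
  n2 = c.(a.0 + 0 | 0) → -c-> n3
  n3 = a.0 + 0 | 0 → -a-> n4
  n4 = 0 → (no moves)
Executing bbb from P (initial set {m0}):
  step 1 (b): {m1}
  step 2 (b): {m2}
  step 3 (b): {m3}
  P completes σ.
Executing bbb from Q (initial set {n0}):
  step 1 (b): {n1}
  step 2 (b): {n2}
  step 3 (b): ∅  — Q cannot continue

bbb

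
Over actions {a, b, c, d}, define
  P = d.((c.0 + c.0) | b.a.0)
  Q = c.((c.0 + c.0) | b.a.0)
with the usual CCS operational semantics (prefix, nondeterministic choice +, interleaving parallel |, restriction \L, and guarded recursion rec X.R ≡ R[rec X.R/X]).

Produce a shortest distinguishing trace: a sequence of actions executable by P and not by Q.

d

Reachable graph of P (7 states):
  p0 = d.((c.0 + c.0) | b.a.0) ⊢ ··d··> p1
  p1 = (c.0 + c.0) | b.a.0 ⊢ ··b··> p2, ··c··> p3
  p2 = (c.0 + c.0) | a.0 ⊢ ··a··> p4, ··c··> p5
  p3 = 0 | b.a.0 ⊢ ··b··> p5
  p4 = (c.0 + c.0) | 0 ⊢ ··c··> p6
  p5 = 0 | a.0 ⊢ ··a··> p6
  p6 = 0 | 0 ⊢ ∅
Reachable graph of Q (7 states):
  q0 = c.((c.0 + c.0) | b.a.0) ⊢ ··c··> q1
  q1 = (c.0 + c.0) | b.a.0 ⊢ ··b··> q2, ··c··> q3
  q2 = (c.0 + c.0) | a.0 ⊢ ··a··> q4, ··c··> q5
  q3 = 0 | b.a.0 ⊢ ··b··> q5
  q4 = (c.0 + c.0) | 0 ⊢ ··c··> q6
  q5 = 0 | a.0 ⊢ ··a··> q6
  q6 = 0 | 0 ⊢ ∅
Trace ⟨d⟩ through P, begin at {p0}:
  step 1 (d): {p1}
  — P admits the full trace.
Trace ⟨d⟩ through Q, begin at {q0}:
  step 1 (d): no successor for Q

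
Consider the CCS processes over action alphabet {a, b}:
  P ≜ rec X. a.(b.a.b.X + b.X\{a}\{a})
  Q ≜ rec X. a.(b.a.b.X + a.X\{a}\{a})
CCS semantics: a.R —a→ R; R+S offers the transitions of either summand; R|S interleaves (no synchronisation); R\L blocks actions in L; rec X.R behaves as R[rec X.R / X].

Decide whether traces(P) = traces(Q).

LTS(P): 5 reachable states
  u0 = rec X. a.(b.a.b.X + b.X\{a}\{a}) :: —a→ u1
  u1 = b.a.b.(rec X. a.(b.a.b.X + b.X\{a}\{a})) + b.(rec X. a.(b.a.b.X + b.X\{a}\{a}))\{a}\{a} :: —b→ u2, —b→ u3
  u2 = (rec X. a.(b.a.b.X + b.X\{a}\{a}))\{a}\{a} :: ∅
  u3 = a.b.(rec X. a.(b.a.b.X + b.X\{a}\{a})) :: —a→ u4
  u4 = b.(rec X. a.(b.a.b.X + b.X\{a}\{a})) :: —b→ u0
LTS(Q): 5 reachable states
  v0 = rec X. a.(b.a.b.X + a.X\{a}\{a}) :: —a→ v1
  v1 = b.a.b.(rec X. a.(b.a.b.X + a.X\{a}\{a})) + a.(rec X. a.(b.a.b.X + a.X\{a}\{a}))\{a}\{a} :: —a→ v2, —b→ v3
  v2 = (rec X. a.(b.a.b.X + a.X\{a}\{a}))\{a}\{a} :: ∅
  v3 = a.b.(rec X. a.(b.a.b.X + a.X\{a}\{a})) :: —a→ v4
  v4 = b.(rec X. a.(b.a.b.X + a.X\{a}\{a})) :: —b→ v0
Trace ⟨aa⟩ through Q, begin at {v0}:
  after a @ step 1: {v1}
  after a @ step 2: {v2}
  Q completes σ.
Trace ⟨aa⟩ through P, begin at {u0}:
  after a @ step 1: {u1}
  after a @ step 2: ∅  — P cannot continue

trace-distinct — witness ⟨aa⟩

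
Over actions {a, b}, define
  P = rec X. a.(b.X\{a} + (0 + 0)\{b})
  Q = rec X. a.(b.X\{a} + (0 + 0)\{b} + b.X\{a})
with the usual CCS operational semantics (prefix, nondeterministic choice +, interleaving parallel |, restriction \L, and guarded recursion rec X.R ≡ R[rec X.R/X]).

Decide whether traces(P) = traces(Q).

YES

LTS(P): 3 reachable states
  u0 = rec X. a.(b.X\{a} + (0 + 0)\{b}) → -a-> u1
  u1 = b.(rec X. a.(b.X\{a} + (0 + 0)\{b}))\{a} + (0 + 0)\{b} → -b-> u2
  u2 = (rec X. a.(b.X\{a} + (0 + 0)\{b}))\{a} → (no moves)
LTS(Q): 3 reachable states
  v0 = rec X. a.(b.X\{a} + (0 + 0)\{b} + b.X\{a}) → -a-> v1
  v1 = b.(rec X. a.(b.X\{a} + (0 + 0)\{b} + b.X\{a}))\{a} + (0 + 0)\{b} + b.(rec X. a.(b.X\{a} + (0 + 0)\{b} + b.X\{a}))\{a} → -b-> v2
  v2 = (rec X. a.(b.X\{a} + (0 + 0)\{b} + b.X\{a}))\{a} → (no moves)
Coarsest stable partition (strong bisimilarity classes):
  B0 = {u0, v0}
  B1 = {u1, v1}
  B2 = {u2, v2}
u0 ∈ B0, v0 ∈ B0 → same block
Bisimilar ⇒ trace-equivalent.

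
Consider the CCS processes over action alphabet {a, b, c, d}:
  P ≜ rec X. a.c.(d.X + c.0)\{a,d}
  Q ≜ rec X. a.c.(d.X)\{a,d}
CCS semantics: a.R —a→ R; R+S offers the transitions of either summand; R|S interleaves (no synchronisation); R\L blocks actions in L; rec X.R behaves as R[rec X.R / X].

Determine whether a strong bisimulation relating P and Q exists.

not bisimilar

Reachable graph of P (4 states):
  m0 = rec X. a.c.(d.X + c.0)\{a,d} ⊢ --a--▸ m1
  m1 = c.(d.(rec X. a.c.(d.X + c.0)\{a,d}) + c.0)\{a,d} ⊢ --c--▸ m2
  m2 = (d.(rec X. a.c.(d.X + c.0)\{a,d}) + c.0)\{a,d} ⊢ --c--▸ m3
  m3 = 0\{a,d} ⊢ ∅
Reachable graph of Q (3 states):
  n0 = rec X. a.c.(d.X)\{a,d} ⊢ --a--▸ n1
  n1 = c.(d.(rec X. a.c.(d.X)\{a,d}))\{a,d} ⊢ --c--▸ n2
  n2 = (d.(rec X. a.c.(d.X)\{a,d}))\{a,d} ⊢ ∅
Bisimilarity quotient blocks:
  B0 = {m0}
  B1 = {m1}
  B2 = {m2, n1}
  B3 = {m3, n2}
  B4 = {n0}
m0 ∈ B0, n0 ∈ B4 → different blocks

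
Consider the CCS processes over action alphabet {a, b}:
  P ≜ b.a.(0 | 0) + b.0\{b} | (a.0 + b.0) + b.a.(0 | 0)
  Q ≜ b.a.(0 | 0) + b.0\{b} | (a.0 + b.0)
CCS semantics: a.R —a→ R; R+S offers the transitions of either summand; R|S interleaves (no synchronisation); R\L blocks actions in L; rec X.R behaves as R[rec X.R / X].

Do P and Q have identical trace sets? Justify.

LTS(P): 6 reachable states
  m0 = b.a.(0 | 0) + b.0\{b} | (a.0 + b.0) + b.a.(0 | 0) ⊢ ··a··> m1, ··b··> m1, ··b··> m2, ··b··> m3
  m1 = b.0\{b} | 0 ⊢ ··b··> m4
  m2 = 0\{b} | (a.0 + b.0) ⊢ ··a··> m4, ··b··> m4
  m3 = a.(0 | 0) ⊢ ··a··> m5
  m4 = 0\{b} | 0 ⊢ ·
  m5 = 0 | 0 ⊢ ·
LTS(Q): 6 reachable states
  n0 = b.a.(0 | 0) + b.0\{b} | (a.0 + b.0) ⊢ ··a··> n1, ··b··> n1, ··b··> n2, ··b··> n3
  n1 = b.0\{b} | 0 ⊢ ··b··> n4
  n2 = 0\{b} | (a.0 + b.0) ⊢ ··a··> n4, ··b··> n4
  n3 = a.(0 | 0) ⊢ ··a··> n5
  n4 = 0\{b} | 0 ⊢ ·
  n5 = 0 | 0 ⊢ ·
Partition-refinement fixed point:
  B0 = {m0, n0}
  B1 = {m1, n1}
  B2 = {m4, m5, n4, n5}
  B3 = {m3, n3}
  B4 = {m2, n2}
m0 ∈ B0, n0 ∈ B0 → same block
Bisimilar ⇒ trace-equivalent.

trace-equivalent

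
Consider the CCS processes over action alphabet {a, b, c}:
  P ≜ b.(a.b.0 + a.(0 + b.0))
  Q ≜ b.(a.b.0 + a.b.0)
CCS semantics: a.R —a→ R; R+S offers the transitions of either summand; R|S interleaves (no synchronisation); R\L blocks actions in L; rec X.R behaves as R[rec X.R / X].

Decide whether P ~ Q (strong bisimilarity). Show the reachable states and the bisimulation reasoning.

Reachable graph of P (5 states):
  p0 = b.(a.b.0 + a.(0 + b.0)) | —b→ p1
  p1 = a.b.0 + a.(0 + b.0) | —a→ p2, —a→ p3
  p2 = 0 + b.0 | —b→ p4
  p3 = b.0 | —b→ p4
  p4 = 0 | ·
Reachable graph of Q (4 states):
  q0 = b.(a.b.0 + a.b.0) | —b→ q1
  q1 = a.b.0 + a.b.0 | —a→ q2
  q2 = b.0 | —b→ q3
  q3 = 0 | ·
Partition-refinement fixed point:
  B0 = {p0, q0}
  B1 = {p1, q1}
  B2 = {p2, p3, q2}
  B3 = {p4, q3}
p0 ∈ B0, q0 ∈ B0 → same block

P ~ Q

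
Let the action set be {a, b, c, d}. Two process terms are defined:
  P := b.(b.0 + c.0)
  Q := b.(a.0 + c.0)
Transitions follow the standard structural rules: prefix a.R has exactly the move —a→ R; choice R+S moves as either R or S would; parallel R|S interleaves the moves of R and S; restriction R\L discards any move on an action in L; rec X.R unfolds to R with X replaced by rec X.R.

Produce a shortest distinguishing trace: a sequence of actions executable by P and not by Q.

LTS(P): 3 reachable states
  s0 = b.(b.0 + c.0) → ··b··> s1
  s1 = b.0 + c.0 → ··b··> s2, ··c··> s2
  s2 = 0 → ·
LTS(Q): 3 reachable states
  t0 = b.(a.0 + c.0) → ··b··> t1
  t1 = a.0 + c.0 → ··a··> t2, ··c··> t2
  t2 = 0 → ·
Run σ = ⟨bb⟩ on P: start {s0}
  [1] b ⇒ {s1}
  [2] b ⇒ {s2}
  — P admits the full trace.
Run σ = ⟨bb⟩ on Q: start {t0}
  [1] b ⇒ {t1}
  [2] b ⇒ ∅ (Q stuck)

bb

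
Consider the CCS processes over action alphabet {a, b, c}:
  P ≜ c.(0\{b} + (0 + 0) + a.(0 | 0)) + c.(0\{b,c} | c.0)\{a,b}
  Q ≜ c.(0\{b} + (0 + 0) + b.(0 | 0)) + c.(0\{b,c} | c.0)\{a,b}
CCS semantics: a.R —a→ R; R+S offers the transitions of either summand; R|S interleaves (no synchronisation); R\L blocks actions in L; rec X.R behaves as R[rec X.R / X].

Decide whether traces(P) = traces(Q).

traces(P) ≠ traces(Q) — witness ⟨ca⟩

P's transition system — 5 states:
  p0 = c.(0\{b} + (0 + 0) + a.(0 | 0)) + c.(0\{b,c} | c.0)\{a,b} ⊢ --c--▸ p1, --c--▸ p2
  p1 = (0\{b,c} | c.0)\{a,b} ⊢ --c--▸ p3
  p2 = 0\{b} + (0 + 0) + a.(0 | 0) ⊢ --a--▸ p4
  p3 = (0\{b,c} | 0)\{a,b} ⊢ (no moves)
  p4 = 0 | 0 ⊢ (no moves)
Q's transition system — 5 states:
  q0 = c.(0\{b} + (0 + 0) + b.(0 | 0)) + c.(0\{b,c} | c.0)\{a,b} ⊢ --c--▸ q1, --c--▸ q2
  q1 = (0\{b,c} | c.0)\{a,b} ⊢ --c--▸ q3
  q2 = 0\{b} + (0 + 0) + b.(0 | 0) ⊢ --b--▸ q4
  q3 = (0\{b,c} | 0)\{a,b} ⊢ (no moves)
  q4 = 0 | 0 ⊢ (no moves)
Trace ⟨ca⟩ through P, begin at {p0}:
  after c @ step 1: {p1, p2}
  after a @ step 2: {p4}
  P completes σ.
Trace ⟨ca⟩ through Q, begin at {q0}:
  after c @ step 1: {q1, q2}
  after a @ step 2: ∅  — Q cannot continue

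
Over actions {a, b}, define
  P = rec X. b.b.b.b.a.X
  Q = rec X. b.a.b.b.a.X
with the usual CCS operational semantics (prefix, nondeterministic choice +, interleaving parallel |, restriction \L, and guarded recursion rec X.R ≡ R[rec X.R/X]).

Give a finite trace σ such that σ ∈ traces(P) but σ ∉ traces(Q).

bb

LTS(P): 5 reachable states
  s0 = rec X. b.b.b.b.a.X → --b--▸ s1
  s1 = b.b.b.a.(rec X. b.b.b.b.a.X) → --b--▸ s2
  s2 = b.b.a.(rec X. b.b.b.b.a.X) → --b--▸ s3
  s3 = b.a.(rec X. b.b.b.b.a.X) → --b--▸ s4
  s4 = a.(rec X. b.b.b.b.a.X) → --a--▸ s0
LTS(Q): 5 reachable states
  t0 = rec X. b.a.b.b.a.X → --b--▸ t1
  t1 = a.b.b.a.(rec X. b.a.b.b.a.X) → --a--▸ t2
  t2 = b.b.a.(rec X. b.a.b.b.a.X) → --b--▸ t3
  t3 = b.a.(rec X. b.a.b.b.a.X) → --b--▸ t4
  t4 = a.(rec X. b.a.b.b.a.X) → --a--▸ t0
Run σ = ⟨bb⟩ on P: start {s0}
  [1] b ⇒ {s1}
  [2] b ⇒ {s2}
  — P admits the full trace.
Run σ = ⟨bb⟩ on Q: start {t0}
  [1] b ⇒ {t1}
  [2] b ⇒ ∅  — Q cannot continue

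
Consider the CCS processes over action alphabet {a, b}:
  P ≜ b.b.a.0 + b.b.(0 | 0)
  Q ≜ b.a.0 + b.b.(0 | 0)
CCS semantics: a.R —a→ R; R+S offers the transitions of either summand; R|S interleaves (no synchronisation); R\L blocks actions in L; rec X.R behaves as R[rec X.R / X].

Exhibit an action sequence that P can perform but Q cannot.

bba

Reachable graph of P (6 states):
  s0 = b.b.a.0 + b.b.(0 | 0) | -b-> s1, -b-> s2
  s1 = b.(0 | 0) | -b-> s3
  s2 = b.a.0 | -b-> s4
  s3 = 0 | 0 | stopped
  s4 = a.0 | -a-> s5
  s5 = 0 | stopped
Reachable graph of Q (5 states):
  t0 = b.a.0 + b.b.(0 | 0) | -b-> t1, -b-> t2
  t1 = a.0 | -a-> t3
  t2 = b.(0 | 0) | -b-> t4
  t3 = 0 | stopped
  t4 = 0 | 0 | stopped
Trace ⟨bba⟩ through P, begin at {s0}:
  [1] b ⇒ {s1, s2}
  [2] b ⇒ {s3, s4}
  [3] a ⇒ {s5}
  ✓ P
Trace ⟨bba⟩ through Q, begin at {t0}:
  [1] b ⇒ {t1, t2}
  [2] b ⇒ {t4}
  [3] a ⇒ ∅ (Q stuck)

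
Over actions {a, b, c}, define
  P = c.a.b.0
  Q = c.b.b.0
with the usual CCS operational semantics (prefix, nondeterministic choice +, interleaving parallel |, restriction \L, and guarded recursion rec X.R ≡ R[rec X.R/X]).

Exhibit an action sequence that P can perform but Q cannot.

LTS(P): 4 reachable states
  m0 = c.a.b.0 has moves ··c··> m1
  m1 = a.b.0 has moves ··a··> m2
  m2 = b.0 has moves ··b··> m3
  m3 = 0 has moves deadlocked
LTS(Q): 4 reachable states
  n0 = c.b.b.0 has moves ··c··> n1
  n1 = b.b.0 has moves ··b··> n2
  n2 = b.0 has moves ··b··> n3
  n3 = 0 has moves deadlocked
Executing ca from P (initial set {m0}):
  [1] c ⇒ {m1}
  [2] a ⇒ {m2}
  ✓ P
Executing ca from Q (initial set {n0}):
  [1] c ⇒ {n1}
  [2] a ⇒ ∅  — Q cannot continue

ca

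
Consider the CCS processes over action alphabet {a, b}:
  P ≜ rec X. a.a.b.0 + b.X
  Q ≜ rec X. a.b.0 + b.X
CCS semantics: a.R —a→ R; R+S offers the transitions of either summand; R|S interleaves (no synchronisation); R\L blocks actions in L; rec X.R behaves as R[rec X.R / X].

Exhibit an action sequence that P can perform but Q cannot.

LTS(P): 4 reachable states
  m0 = rec X. a.a.b.0 + b.X → -a-> m1, -b-> m0
  m1 = a.b.0 → -a-> m2
  m2 = b.0 → -b-> m3
  m3 = 0 → ∅
LTS(Q): 3 reachable states
  n0 = rec X. a.b.0 + b.X → -a-> n1, -b-> n0
  n1 = b.0 → -b-> n2
  n2 = 0 → ∅
Trace ⟨aa⟩ through P, begin at {m0}:
  after a @ step 1: {m1}
  after a @ step 2: {m2}
  ✓ P
Trace ⟨aa⟩ through Q, begin at {n0}:
  after a @ step 1: {n1}
  after a @ step 2: no successor for Q

aa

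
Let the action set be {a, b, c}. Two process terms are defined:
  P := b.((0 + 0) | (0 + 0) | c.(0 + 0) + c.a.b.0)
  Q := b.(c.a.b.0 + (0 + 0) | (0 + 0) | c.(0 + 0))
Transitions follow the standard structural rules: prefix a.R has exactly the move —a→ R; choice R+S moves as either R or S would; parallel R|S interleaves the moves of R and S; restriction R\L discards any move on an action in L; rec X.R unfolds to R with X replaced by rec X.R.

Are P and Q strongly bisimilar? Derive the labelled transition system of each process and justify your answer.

bisimilar

P's transition system — 6 states:
  u0 = b.((0 + 0) | (0 + 0) | c.(0 + 0) + c.a.b.0) has moves ··b··> u1
  u1 = (0 + 0) | (0 + 0) | c.(0 + 0) + c.a.b.0 has moves ··c··> u2, ··c··> u3
  u2 = (0 + 0) | (0 + 0) | (0 + 0) has moves stopped
  u3 = a.b.0 has moves ··a··> u4
  u4 = b.0 has moves ··b··> u5
  u5 = 0 has moves stopped
Q's transition system — 6 states:
  v0 = b.(c.a.b.0 + (0 + 0) | (0 + 0) | c.(0 + 0)) has moves ··b··> v1
  v1 = c.a.b.0 + (0 + 0) | (0 + 0) | c.(0 + 0) has moves ··c··> v2, ··c··> v3
  v2 = (0 + 0) | (0 + 0) | (0 + 0) has moves stopped
  v3 = a.b.0 has moves ··a··> v4
  v4 = b.0 has moves ··b··> v5
  v5 = 0 has moves stopped
Partition-refinement fixed point:
  B0 = {u0, v0}
  B1 = {u1, v1}
  B2 = {u3, v3}
  B3 = {u4, v4}
  B4 = {u2, u5, v2, v5}
u0 ∈ B0, v0 ∈ B0 → same block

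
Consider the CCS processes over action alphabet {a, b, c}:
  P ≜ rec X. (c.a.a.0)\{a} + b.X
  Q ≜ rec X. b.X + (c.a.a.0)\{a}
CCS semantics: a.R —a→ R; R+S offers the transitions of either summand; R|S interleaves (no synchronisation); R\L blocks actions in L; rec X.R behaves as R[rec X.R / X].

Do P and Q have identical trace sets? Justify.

LTS(P): 2 reachable states
  m0 = rec X. (c.a.a.0)\{a} + b.X has moves =b=> m0, =c=> m1
  m1 = (a.a.0)\{a} has moves stopped
LTS(Q): 2 reachable states
  n0 = rec X. b.X + (c.a.a.0)\{a} has moves =b=> n0, =c=> n1
  n1 = (a.a.0)\{a} has moves stopped
Coarsest stable partition (strong bisimilarity classes):
  B0 = {m0, n0}
  B1 = {m1, n1}
m0 ∈ B0, n0 ∈ B0 → same block
Bisimilar ⇒ trace-equivalent.

YES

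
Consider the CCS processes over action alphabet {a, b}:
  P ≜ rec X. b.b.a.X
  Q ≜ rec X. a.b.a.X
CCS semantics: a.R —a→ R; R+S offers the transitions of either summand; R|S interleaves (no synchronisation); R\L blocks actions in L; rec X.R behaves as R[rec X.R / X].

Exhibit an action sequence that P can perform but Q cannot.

Reachable graph of P (3 states):
  p0 = rec X. b.b.a.X ⊢ -b-> p1
  p1 = b.a.(rec X. b.b.a.X) ⊢ -b-> p2
  p2 = a.(rec X. b.b.a.X) ⊢ -a-> p0
Reachable graph of Q (3 states):
  q0 = rec X. a.b.a.X ⊢ -a-> q1
  q1 = b.a.(rec X. a.b.a.X) ⊢ -b-> q2
  q2 = a.(rec X. a.b.a.X) ⊢ -a-> q0
Trace ⟨b⟩ through P, begin at {p0}:
  after b @ step 1: {p1}
  — P admits the full trace.
Trace ⟨b⟩ through Q, begin at {q0}:
  after b @ step 1: ∅  — Q cannot continue

b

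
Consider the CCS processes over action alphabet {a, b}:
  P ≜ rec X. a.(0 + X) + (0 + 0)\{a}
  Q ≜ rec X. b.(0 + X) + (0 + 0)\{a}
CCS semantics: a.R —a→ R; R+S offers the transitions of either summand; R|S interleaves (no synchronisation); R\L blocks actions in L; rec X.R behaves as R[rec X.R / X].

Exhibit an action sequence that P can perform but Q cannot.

a

P's transition system — 2 states:
  s0 = rec X. a.(0 + X) + (0 + 0)\{a} → --a--▸ s1
  s1 = 0 + (rec X. a.(0 + X) + (0 + 0)\{a}) → --a--▸ s1
Q's transition system — 2 states:
  t0 = rec X. b.(0 + X) + (0 + 0)\{a} → --b--▸ t1
  t1 = 0 + (rec X. b.(0 + X) + (0 + 0)\{a}) → --b--▸ t1
Run σ = ⟨a⟩ on P: start {s0}
  after a @ step 1: {s1}
  P completes σ.
Run σ = ⟨a⟩ on Q: start {t0}
  after a @ step 1: ∅ (Q stuck)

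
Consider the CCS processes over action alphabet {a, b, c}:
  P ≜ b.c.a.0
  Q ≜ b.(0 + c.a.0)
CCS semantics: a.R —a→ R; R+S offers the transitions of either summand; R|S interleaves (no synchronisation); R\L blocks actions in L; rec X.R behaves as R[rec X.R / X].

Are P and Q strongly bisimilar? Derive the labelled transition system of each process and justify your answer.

LTS(P): 4 reachable states
  u0 = b.c.a.0 has moves =b=> u1
  u1 = c.a.0 has moves =c=> u2
  u2 = a.0 has moves =a=> u3
  u3 = 0 has moves ∅
LTS(Q): 4 reachable states
  v0 = b.(0 + c.a.0) has moves =b=> v1
  v1 = 0 + c.a.0 has moves =c=> v2
  v2 = a.0 has moves =a=> v3
  v3 = 0 has moves ∅
Coarsest stable partition (strong bisimilarity classes):
  B0 = {u0, v0}
  B1 = {u1, v1}
  B2 = {u2, v2}
  B3 = {u3, v3}
u0 ∈ B0, v0 ∈ B0 → same block

bisimilar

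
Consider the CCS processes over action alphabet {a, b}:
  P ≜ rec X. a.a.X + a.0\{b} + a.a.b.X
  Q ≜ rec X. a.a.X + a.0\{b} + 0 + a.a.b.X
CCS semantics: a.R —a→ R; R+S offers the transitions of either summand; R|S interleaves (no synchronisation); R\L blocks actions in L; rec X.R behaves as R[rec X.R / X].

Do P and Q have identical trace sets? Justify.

traces(P) = traces(Q)

P's transition system — 5 states:
  u0 = rec X. a.a.X + a.0\{b} + a.a.b.X ⊢ --a--▸ u1, --a--▸ u2, --a--▸ u3
  u1 = 0\{b} ⊢ ∅
  u2 = a.(rec X. a.a.X + a.0\{b} + a.a.b.X) ⊢ --a--▸ u0
  u3 = a.b.(rec X. a.a.X + a.0\{b} + a.a.b.X) ⊢ --a--▸ u4
  u4 = b.(rec X. a.a.X + a.0\{b} + a.a.b.X) ⊢ --b--▸ u0
Q's transition system — 5 states:
  v0 = rec X. a.a.X + a.0\{b} + 0 + a.a.b.X ⊢ --a--▸ v1, --a--▸ v2, --a--▸ v3
  v1 = 0\{b} ⊢ ∅
  v2 = a.(rec X. a.a.X + a.0\{b} + 0 + a.a.b.X) ⊢ --a--▸ v0
  v3 = a.b.(rec X. a.a.X + a.0\{b} + 0 + a.a.b.X) ⊢ --a--▸ v4
  v4 = b.(rec X. a.a.X + a.0\{b} + 0 + a.a.b.X) ⊢ --b--▸ v0
Partition-refinement fixed point:
  B0 = {u0, v0}
  B1 = {u2, v2}
  B2 = {u1, v1}
  B3 = {u3, v3}
  B4 = {u4, v4}
u0 ∈ B0, v0 ∈ B0 → same block
Bisimilar ⇒ trace-equivalent.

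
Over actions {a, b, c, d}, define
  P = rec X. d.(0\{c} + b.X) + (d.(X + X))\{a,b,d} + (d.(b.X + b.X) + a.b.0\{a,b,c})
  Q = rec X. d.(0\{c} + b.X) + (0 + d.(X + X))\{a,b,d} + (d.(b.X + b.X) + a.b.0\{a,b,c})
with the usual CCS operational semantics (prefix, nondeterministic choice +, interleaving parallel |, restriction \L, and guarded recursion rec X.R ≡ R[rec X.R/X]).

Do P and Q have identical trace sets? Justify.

YES

LTS(P): 5 reachable states
  m0 = rec X. d.(0\{c} + b.X) + (d.(X + X))\{a,b,d} + (d.(b.X + b.X) + a.b.0\{a,b,c}) ⊢ =a=> m1, =d=> m2, =d=> m3
  m1 = b.0\{a,b,c} ⊢ =b=> m4
  m2 = 0\{c} + b.(rec X. d.(0\{c} + b.X) + (d.(X + X))\{a,b,d} + (d.(b.X + b.X) + a.b.0\{a,b,c})) ⊢ =b=> m0
  m3 = b.(rec X. d.(0\{c} + b.X) + (d.(X + X))\{a,b,d} + (d.(b.X + b.X) + a.b.0\{a,b,c})) + b.(rec X. d.(0\{c} + b.X) + (d.(X + X))\{a,b,d} + (d.(b.X + b.X) + a.b.0\{a,b,c})) ⊢ =b=> m0
  m4 = 0\{a,b,c} ⊢ ∅
LTS(Q): 5 reachable states
  n0 = rec X. d.(0\{c} + b.X) + (0 + d.(X + X))\{a,b,d} + (d.(b.X + b.X) + a.b.0\{a,b,c}) ⊢ =a=> n1, =d=> n2, =d=> n3
  n1 = b.0\{a,b,c} ⊢ =b=> n4
  n2 = 0\{c} + b.(rec X. d.(0\{c} + b.X) + (0 + d.(X + X))\{a,b,d} + (d.(b.X + b.X) + a.b.0\{a,b,c})) ⊢ =b=> n0
  n3 = b.(rec X. d.(0\{c} + b.X) + (0 + d.(X + X))\{a,b,d} + (d.(b.X + b.X) + a.b.0\{a,b,c})) + b.(rec X. d.(0\{c} + b.X) + (0 + d.(X + X))\{a,b,d} + (d.(b.X + b.X) + a.b.0\{a,b,c})) ⊢ =b=> n0
  n4 = 0\{a,b,c} ⊢ ∅
Partition-refinement fixed point:
  B0 = {m0, n0}
  B1 = {m2, m3, n2, n3}
  B2 = {m1, n1}
  B3 = {m4, n4}
m0 ∈ B0, n0 ∈ B0 → same block
Bisimilar ⇒ trace-equivalent.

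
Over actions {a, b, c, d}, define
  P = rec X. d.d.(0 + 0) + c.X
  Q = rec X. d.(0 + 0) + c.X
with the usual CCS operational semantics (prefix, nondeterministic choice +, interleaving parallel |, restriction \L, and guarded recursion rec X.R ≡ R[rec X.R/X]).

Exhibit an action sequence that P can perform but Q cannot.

dd

P's transition system — 3 states:
  m0 = rec X. d.d.(0 + 0) + c.X ⊢ —c→ m0, —d→ m1
  m1 = d.(0 + 0) ⊢ —d→ m2
  m2 = 0 + 0 ⊢ stopped
Q's transition system — 2 states:
  n0 = rec X. d.(0 + 0) + c.X ⊢ —c→ n0, —d→ n1
  n1 = 0 + 0 ⊢ stopped
Run σ = ⟨dd⟩ on P: start {m0}
  step 1 (d): {m1}
  step 2 (d): {m2}
  ✓ P
Run σ = ⟨dd⟩ on Q: start {n0}
  step 1 (d): {n1}
  step 2 (d): ∅ (Q stuck)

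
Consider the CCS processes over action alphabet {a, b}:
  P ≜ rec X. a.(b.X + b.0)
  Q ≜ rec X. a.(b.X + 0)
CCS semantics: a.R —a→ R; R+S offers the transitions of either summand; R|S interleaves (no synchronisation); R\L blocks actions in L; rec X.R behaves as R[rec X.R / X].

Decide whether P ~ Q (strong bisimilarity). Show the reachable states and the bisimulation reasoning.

NO

P's transition system — 3 states:
  p0 = rec X. a.(b.X + b.0) has moves =a=> p1
  p1 = b.(rec X. a.(b.X + b.0)) + b.0 has moves =b=> p0, =b=> p2
  p2 = 0 has moves (no moves)
Q's transition system — 2 states:
  q0 = rec X. a.(b.X + 0) has moves =a=> q1
  q1 = b.(rec X. a.(b.X + 0)) + 0 has moves =b=> q0
Coarsest stable partition (strong bisimilarity classes):
  B0 = {p0}
  B1 = {p1}
  B2 = {p2}
  B3 = {q0}
  B4 = {q1}
p0 ∈ B0, q0 ∈ B3 → different blocks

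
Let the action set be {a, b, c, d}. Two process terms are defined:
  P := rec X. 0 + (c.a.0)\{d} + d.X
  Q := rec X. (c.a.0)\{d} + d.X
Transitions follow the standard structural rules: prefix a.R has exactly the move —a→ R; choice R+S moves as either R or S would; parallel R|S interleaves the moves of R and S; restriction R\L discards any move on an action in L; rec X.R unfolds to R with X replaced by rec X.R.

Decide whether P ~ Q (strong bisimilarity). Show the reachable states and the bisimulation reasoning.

Reachable graph of P (3 states):
  m0 = rec X. 0 + (c.a.0)\{d} + d.X has moves =c=> m1, =d=> m0
  m1 = (a.0)\{d} has moves =a=> m2
  m2 = 0\{d} has moves ·
Reachable graph of Q (3 states):
  n0 = rec X. (c.a.0)\{d} + d.X has moves =c=> n1, =d=> n0
  n1 = (a.0)\{d} has moves =a=> n2
  n2 = 0\{d} has moves ·
Bisimilarity quotient blocks:
  B0 = {m0, n0}
  B1 = {m1, n1}
  B2 = {m2, n2}
m0 ∈ B0, n0 ∈ B0 → same block

P ~ Q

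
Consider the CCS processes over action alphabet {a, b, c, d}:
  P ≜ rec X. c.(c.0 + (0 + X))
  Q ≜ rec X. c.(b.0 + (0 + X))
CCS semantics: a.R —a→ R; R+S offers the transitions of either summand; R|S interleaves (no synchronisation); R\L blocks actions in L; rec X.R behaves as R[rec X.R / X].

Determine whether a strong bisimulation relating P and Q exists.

Reachable graph of P (3 states):
  u0 = rec X. c.(c.0 + (0 + X)) | -c-> u1
  u1 = c.0 + (0 + (rec X. c.(c.0 + (0 + X)))) | -c-> u1, -c-> u2
  u2 = 0 | ·
Reachable graph of Q (3 states):
  v0 = rec X. c.(b.0 + (0 + X)) | -c-> v1
  v1 = b.0 + (0 + (rec X. c.(b.0 + (0 + X)))) | -b-> v2, -c-> v1
  v2 = 0 | ·
Coarsest stable partition (strong bisimilarity classes):
  B0 = {u0}
  B1 = {u1}
  B2 = {u2, v2}
  B3 = {v0}
  B4 = {v1}
u0 ∈ B0, v0 ∈ B3 → different blocks

NO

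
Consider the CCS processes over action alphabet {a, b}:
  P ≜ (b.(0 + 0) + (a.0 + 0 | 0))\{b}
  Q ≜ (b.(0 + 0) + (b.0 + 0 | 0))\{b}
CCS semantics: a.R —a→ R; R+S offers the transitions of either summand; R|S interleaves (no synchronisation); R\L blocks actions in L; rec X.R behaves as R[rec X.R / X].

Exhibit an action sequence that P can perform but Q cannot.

P's transition system — 2 states:
  u0 = (b.(0 + 0) + (a.0 + 0 | 0))\{b} → --a--▸ u1
  u1 = 0\{b} → ∅
Q's transition system — 1 states:
  v0 = (b.(0 + 0) + (b.0 + 0 | 0))\{b} → ∅
Trace ⟨a⟩ through P, begin at {u0}:
  step 1 (a): {u1}
  ✓ P
Trace ⟨a⟩ through Q, begin at {v0}:
  step 1 (a): ∅ (Q stuck)

a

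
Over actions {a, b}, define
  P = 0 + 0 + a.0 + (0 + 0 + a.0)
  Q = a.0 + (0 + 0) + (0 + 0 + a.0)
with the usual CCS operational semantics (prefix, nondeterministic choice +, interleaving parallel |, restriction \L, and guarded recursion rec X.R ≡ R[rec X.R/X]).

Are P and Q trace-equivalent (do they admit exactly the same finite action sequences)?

YES

LTS(P): 2 reachable states
  u0 = 0 + 0 + a.0 + (0 + 0 + a.0) | -a-> u1
  u1 = 0 | ∅
LTS(Q): 2 reachable states
  v0 = a.0 + (0 + 0) + (0 + 0 + a.0) | -a-> v1
  v1 = 0 | ∅
Partition-refinement fixed point:
  B0 = {u0, v0}
  B1 = {u1, v1}
u0 ∈ B0, v0 ∈ B0 → same block
Bisimilar ⇒ trace-equivalent.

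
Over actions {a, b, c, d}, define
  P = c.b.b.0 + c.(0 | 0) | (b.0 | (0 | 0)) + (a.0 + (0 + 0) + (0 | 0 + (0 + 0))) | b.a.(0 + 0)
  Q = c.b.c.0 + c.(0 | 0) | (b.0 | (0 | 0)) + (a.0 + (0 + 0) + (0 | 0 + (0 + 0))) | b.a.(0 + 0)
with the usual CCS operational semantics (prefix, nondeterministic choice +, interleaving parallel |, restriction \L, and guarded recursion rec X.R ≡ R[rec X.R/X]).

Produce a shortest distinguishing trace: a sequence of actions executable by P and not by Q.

P's transition system — 12 states:
  p0 = c.b.b.0 + c.(0 | 0) | (b.0 | (0 | 0)) + (a.0 + (0 + 0) + (0 | 0 + (0 + 0))) | b.a.(0 + 0) ⊢ ··a··> p1, ··b··> p2, ··b··> p3, ··c··> p4, ··c··> p5
  p1 = 0 | b.a.(0 + 0) ⊢ ··b··> p6
  p2 = (a.0 + (0 + 0) + (0 | 0 + (0 + 0))) | a.(0 + 0) ⊢ ··a··> p6, ··a··> p7
  p3 = c.(0 | 0) | (0 | (0 | 0)) ⊢ ··c··> p8
  p4 = 0 | 0 | (b.0 | (0 | 0)) ⊢ ··b··> p8
  p5 = b.b.0 ⊢ ··b··> p9
  p6 = 0 | a.(0 + 0) ⊢ ··a··> p10
  p7 = (a.0 + (0 + 0) + (0 | 0 + (0 + 0))) | (0 + 0) ⊢ ··a··> p10
  p8 = 0 | 0 | (0 | (0 | 0)) ⊢ ∅
  p9 = b.0 ⊢ ··b··> p11
  p10 = 0 | (0 + 0) ⊢ ∅
  p11 = 0 ⊢ ∅
Q's transition system — 12 states:
  q0 = c.b.c.0 + c.(0 | 0) | (b.0 | (0 | 0)) + (a.0 + (0 + 0) + (0 | 0 + (0 + 0))) | b.a.(0 + 0) ⊢ ··a··> q1, ··b··> q2, ··b··> q3, ··c··> q4, ··c··> q5
  q1 = 0 | b.a.(0 + 0) ⊢ ··b··> q6
  q2 = (a.0 + (0 + 0) + (0 | 0 + (0 + 0))) | a.(0 + 0) ⊢ ··a··> q6, ··a··> q7
  q3 = c.(0 | 0) | (0 | (0 | 0)) ⊢ ··c··> q8
  q4 = 0 | 0 | (b.0 | (0 | 0)) ⊢ ··b··> q8
  q5 = b.c.0 ⊢ ··b··> q9
  q6 = 0 | a.(0 + 0) ⊢ ··a··> q10
  q7 = (a.0 + (0 + 0) + (0 | 0 + (0 + 0))) | (0 + 0) ⊢ ··a··> q10
  q8 = 0 | 0 | (0 | (0 | 0)) ⊢ ∅
  q9 = c.0 ⊢ ··c··> q11
  q10 = 0 | (0 + 0) ⊢ ∅
  q11 = 0 ⊢ ∅
Trace ⟨cbb⟩ through P, begin at {p0}:
  [1] c ⇒ {p4, p5}
  [2] b ⇒ {p8, p9}
  [3] b ⇒ {p11}
  P completes σ.
Trace ⟨cbb⟩ through Q, begin at {q0}:
  [1] c ⇒ {q4, q5}
  [2] b ⇒ {q8, q9}
  [3] b ⇒ ∅  — Q cannot continue

cbb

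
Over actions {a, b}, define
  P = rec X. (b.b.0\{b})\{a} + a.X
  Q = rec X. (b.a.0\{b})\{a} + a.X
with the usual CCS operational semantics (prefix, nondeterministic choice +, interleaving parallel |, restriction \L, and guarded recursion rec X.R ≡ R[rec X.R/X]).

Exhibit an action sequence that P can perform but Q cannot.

P's transition system — 3 states:
  p0 = rec X. (b.b.0\{b})\{a} + a.X → =a=> p0, =b=> p1
  p1 = (b.0\{b})\{a} → =b=> p2
  p2 = 0\{b}\{a} → deadlocked
Q's transition system — 2 states:
  q0 = rec X. (b.a.0\{b})\{a} + a.X → =a=> q0, =b=> q1
  q1 = (a.0\{b})\{a} → deadlocked
Executing bb from P (initial set {p0}):
  step 1 (b): {p1}
  step 2 (b): {p2}
  P completes σ.
Executing bb from Q (initial set {q0}):
  step 1 (b): {q1}
  step 2 (b): ∅  — Q cannot continue

bb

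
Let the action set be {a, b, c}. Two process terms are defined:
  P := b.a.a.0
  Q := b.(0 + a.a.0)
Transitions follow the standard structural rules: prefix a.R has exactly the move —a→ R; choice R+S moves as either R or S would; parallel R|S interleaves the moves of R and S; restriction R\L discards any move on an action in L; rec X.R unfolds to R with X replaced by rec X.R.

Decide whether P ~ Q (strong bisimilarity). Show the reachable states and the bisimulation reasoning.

P ~ Q

Reachable graph of P (4 states):
  p0 = b.a.a.0 ⊢ ··b··> p1
  p1 = a.a.0 ⊢ ··a··> p2
  p2 = a.0 ⊢ ··a··> p3
  p3 = 0 ⊢ deadlocked
Reachable graph of Q (4 states):
  q0 = b.(0 + a.a.0) ⊢ ··b··> q1
  q1 = 0 + a.a.0 ⊢ ··a··> q2
  q2 = a.0 ⊢ ··a··> q3
  q3 = 0 ⊢ deadlocked
Partition-refinement fixed point:
  B0 = {p0, q0}
  B1 = {p1, q1}
  B2 = {p2, q2}
  B3 = {p3, q3}
p0 ∈ B0, q0 ∈ B0 → same block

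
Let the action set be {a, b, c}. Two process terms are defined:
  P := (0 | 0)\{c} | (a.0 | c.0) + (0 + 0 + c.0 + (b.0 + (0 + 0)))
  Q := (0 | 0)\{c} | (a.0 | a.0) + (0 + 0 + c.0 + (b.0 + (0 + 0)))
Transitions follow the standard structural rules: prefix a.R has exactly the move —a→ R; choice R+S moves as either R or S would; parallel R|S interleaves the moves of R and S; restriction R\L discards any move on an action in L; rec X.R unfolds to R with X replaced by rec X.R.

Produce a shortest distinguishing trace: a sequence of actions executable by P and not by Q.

Reachable graph of P (5 states):
  p0 = (0 | 0)\{c} | (a.0 | c.0) + (0 + 0 + c.0 + (b.0 + (0 + 0))) → =a=> p1, =b=> p2, =c=> p2, =c=> p3
  p1 = (0 | 0)\{c} | (0 | c.0) → =c=> p4
  p2 = 0 → ·
  p3 = (0 | 0)\{c} | (a.0 | 0) → =a=> p4
  p4 = (0 | 0)\{c} | (0 | 0) → ·
Reachable graph of Q (5 states):
  q0 = (0 | 0)\{c} | (a.0 | a.0) + (0 + 0 + c.0 + (b.0 + (0 + 0))) → =a=> q1, =a=> q2, =b=> q3, =c=> q3
  q1 = (0 | 0)\{c} | (0 | a.0) → =a=> q4
  q2 = (0 | 0)\{c} | (a.0 | 0) → =a=> q4
  q3 = 0 → ·
  q4 = (0 | 0)\{c} | (0 | 0) → ·
Trace ⟨ac⟩ through P, begin at {p0}:
  step 1 (a): {p1}
  step 2 (c): {p4}
  P completes σ.
Trace ⟨ac⟩ through Q, begin at {q0}:
  step 1 (a): {q1, q2}
  step 2 (c): ∅ (Q stuck)

ac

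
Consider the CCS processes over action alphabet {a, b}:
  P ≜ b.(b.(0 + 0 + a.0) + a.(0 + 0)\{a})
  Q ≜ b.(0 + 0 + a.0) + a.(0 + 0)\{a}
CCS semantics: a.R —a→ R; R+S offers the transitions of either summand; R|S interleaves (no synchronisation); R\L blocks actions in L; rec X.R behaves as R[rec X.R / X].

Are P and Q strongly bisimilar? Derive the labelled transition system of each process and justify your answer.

not bisimilar

Reachable graph of P (5 states):
  m0 = b.(b.(0 + 0 + a.0) + a.(0 + 0)\{a}) :: —b→ m1
  m1 = b.(0 + 0 + a.0) + a.(0 + 0)\{a} :: —a→ m2, —b→ m3
  m2 = (0 + 0)\{a} :: stopped
  m3 = 0 + 0 + a.0 :: —a→ m4
  m4 = 0 :: stopped
Reachable graph of Q (4 states):
  n0 = b.(0 + 0 + a.0) + a.(0 + 0)\{a} :: —a→ n1, —b→ n2
  n1 = (0 + 0)\{a} :: stopped
  n2 = 0 + 0 + a.0 :: —a→ n3
  n3 = 0 :: stopped
Bisimilarity quotient blocks:
  B0 = {m0}
  B1 = {m1, n0}
  B2 = {m3, n2}
  B3 = {m2, m4, n1, n3}
m0 ∈ B0, n0 ∈ B1 → different blocks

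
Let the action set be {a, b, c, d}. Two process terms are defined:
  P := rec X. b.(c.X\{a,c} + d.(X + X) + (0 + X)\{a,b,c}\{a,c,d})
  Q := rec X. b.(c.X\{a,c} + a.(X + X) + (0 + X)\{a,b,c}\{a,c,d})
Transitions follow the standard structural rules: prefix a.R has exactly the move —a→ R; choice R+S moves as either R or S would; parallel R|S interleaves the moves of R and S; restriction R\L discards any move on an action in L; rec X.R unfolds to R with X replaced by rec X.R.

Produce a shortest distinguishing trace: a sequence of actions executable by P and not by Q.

bd

LTS(P): 6 reachable states
  m0 = rec X. b.(c.X\{a,c} + d.(X + X) + (0 + X)\{a,b,c}\{a,c,d}) | --b--▸ m1
  m1 = c.(rec X. b.(c.X\{a,c} + d.(X + X) + (0 + X)\{a,b,c}\{a,c,d}))\{a,c} + d.((rec X. b.(c.X\{a,c} + d.(X + X) + (0 + X)\{a,b,c}\{a,c,d})) + (rec X. b.(c.X\{a,c} + d.(X + X) + (0 + X)\{a,b,c}\{a,c,d}))) + (0 + (rec X. b.(c.X\{a,c} + d.(X + X) + (0 + X)\{a,b,c}\{a,c,d})))\{a,b,c}\{a,c,d} | --c--▸ m2, --d--▸ m3
  m2 = (rec X. b.(c.X\{a,c} + d.(X + X) + (0 + X)\{a,b,c}\{a,c,d}))\{a,c} | --b--▸ m4
  m3 = (rec X. b.(c.X\{a,c} + d.(X + X) + (0 + X)\{a,b,c}\{a,c,d})) + (rec X. b.(c.X\{a,c} + d.(X + X) + (0 + X)\{a,b,c}\{a,c,d})) | --b--▸ m1
  m4 = (c.(rec X. b.(c.X\{a,c} + d.(X + X) + (0 + X)\{a,b,c}\{a,c,d}))\{a,c} + d.((rec X. b.(c.X\{a,c} + d.(X + X) + (0 + X)\{a,b,c}\{a,c,d})) + (rec X. b.(c.X\{a,c} + d.(X + X) + (0 + X)\{a,b,c}\{a,c,d}))) + (0 + (rec X. b.(c.X\{a,c} + d.(X + X) + (0 + X)\{a,b,c}\{a,c,d})))\{a,b,c}\{a,c,d})\{a,c} | --d--▸ m5
  m5 = ((rec X. b.(c.X\{a,c} + d.(X + X) + (0 + X)\{a,b,c}\{a,c,d})) + (rec X. b.(c.X\{a,c} + d.(X + X) + (0 + X)\{a,b,c}\{a,c,d})))\{a,c} | --b--▸ m4
LTS(Q): 5 reachable states
  n0 = rec X. b.(c.X\{a,c} + a.(X + X) + (0 + X)\{a,b,c}\{a,c,d}) | --b--▸ n1
  n1 = c.(rec X. b.(c.X\{a,c} + a.(X + X) + (0 + X)\{a,b,c}\{a,c,d}))\{a,c} + a.((rec X. b.(c.X\{a,c} + a.(X + X) + (0 + X)\{a,b,c}\{a,c,d})) + (rec X. b.(c.X\{a,c} + a.(X + X) + (0 + X)\{a,b,c}\{a,c,d}))) + (0 + (rec X. b.(c.X\{a,c} + a.(X + X) + (0 + X)\{a,b,c}\{a,c,d})))\{a,b,c}\{a,c,d} | --a--▸ n2, --c--▸ n3
  n2 = (rec X. b.(c.X\{a,c} + a.(X + X) + (0 + X)\{a,b,c}\{a,c,d})) + (rec X. b.(c.X\{a,c} + a.(X + X) + (0 + X)\{a,b,c}\{a,c,d})) | --b--▸ n1
  n3 = (rec X. b.(c.X\{a,c} + a.(X + X) + (0 + X)\{a,b,c}\{a,c,d}))\{a,c} | --b--▸ n4
  n4 = (c.(rec X. b.(c.X\{a,c} + a.(X + X) + (0 + X)\{a,b,c}\{a,c,d}))\{a,c} + a.((rec X. b.(c.X\{a,c} + a.(X + X) + (0 + X)\{a,b,c}\{a,c,d})) + (rec X. b.(c.X\{a,c} + a.(X + X) + (0 + X)\{a,b,c}\{a,c,d}))) + (0 + (rec X. b.(c.X\{a,c} + a.(X + X) + (0 + X)\{a,b,c}\{a,c,d})))\{a,b,c}\{a,c,d})\{a,c} | stopped
Trace ⟨bd⟩ through P, begin at {m0}:
  step 1 (b): {m1}
  step 2 (d): {m3}
  — P admits the full trace.
Trace ⟨bd⟩ through Q, begin at {n0}:
  step 1 (b): {n1}
  step 2 (d): no successor for Q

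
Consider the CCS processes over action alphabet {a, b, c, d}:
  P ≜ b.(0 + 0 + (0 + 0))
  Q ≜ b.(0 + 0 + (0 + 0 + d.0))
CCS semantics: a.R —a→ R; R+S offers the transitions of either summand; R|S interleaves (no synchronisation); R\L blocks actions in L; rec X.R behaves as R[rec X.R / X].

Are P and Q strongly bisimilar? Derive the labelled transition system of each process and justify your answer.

LTS(P): 2 reachable states
  s0 = b.(0 + 0 + (0 + 0)) :: ··b··> s1
  s1 = 0 + 0 + (0 + 0) :: ∅
LTS(Q): 3 reachable states
  t0 = b.(0 + 0 + (0 + 0 + d.0)) :: ··b··> t1
  t1 = 0 + 0 + (0 + 0 + d.0) :: ··d··> t2
  t2 = 0 :: ∅
Partition-refinement fixed point:
  B0 = {s0}
  B1 = {s1, t2}
  B2 = {t0}
  B3 = {t1}
s0 ∈ B0, t0 ∈ B2 → different blocks

not bisimilar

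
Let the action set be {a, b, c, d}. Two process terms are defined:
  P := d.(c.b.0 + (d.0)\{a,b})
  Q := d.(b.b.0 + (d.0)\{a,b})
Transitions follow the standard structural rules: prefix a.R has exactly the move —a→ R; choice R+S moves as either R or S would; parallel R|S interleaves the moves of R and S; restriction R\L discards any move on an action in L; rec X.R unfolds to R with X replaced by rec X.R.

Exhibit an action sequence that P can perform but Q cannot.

LTS(P): 5 reachable states
  u0 = d.(c.b.0 + (d.0)\{a,b}) has moves --d--▸ u1
  u1 = c.b.0 + (d.0)\{a,b} has moves --c--▸ u2, --d--▸ u3
  u2 = b.0 has moves --b--▸ u4
  u3 = 0\{a,b} has moves ·
  u4 = 0 has moves ·
LTS(Q): 5 reachable states
  v0 = d.(b.b.0 + (d.0)\{a,b}) has moves --d--▸ v1
  v1 = b.b.0 + (d.0)\{a,b} has moves --b--▸ v2, --d--▸ v3
  v2 = b.0 has moves --b--▸ v4
  v3 = 0\{a,b} has moves ·
  v4 = 0 has moves ·
Executing dc from P (initial set {u0}):
  [1] d ⇒ {u1}
  [2] c ⇒ {u2}
  P completes σ.
Executing dc from Q (initial set {v0}):
  [1] d ⇒ {v1}
  [2] c ⇒ ∅  — Q cannot continue

dc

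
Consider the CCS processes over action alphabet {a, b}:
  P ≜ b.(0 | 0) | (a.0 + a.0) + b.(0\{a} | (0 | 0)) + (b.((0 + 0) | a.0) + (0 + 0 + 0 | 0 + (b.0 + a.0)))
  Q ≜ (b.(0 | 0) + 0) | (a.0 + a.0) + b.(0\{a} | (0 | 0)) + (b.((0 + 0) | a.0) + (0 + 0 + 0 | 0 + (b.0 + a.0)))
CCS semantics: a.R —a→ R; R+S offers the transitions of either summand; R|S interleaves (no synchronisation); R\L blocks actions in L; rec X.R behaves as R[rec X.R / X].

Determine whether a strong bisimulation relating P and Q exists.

P ~ Q

Reachable graph of P (8 states):
  u0 = b.(0 | 0) | (a.0 + a.0) + b.(0\{a} | (0 | 0)) + (b.((0 + 0) | a.0) + (0 + 0 + 0 | 0 + (b.0 + a.0))) :: ··a··> u1, ··a··> u2, ··b··> u1, ··b··> u3, ··b··> u4, ··b··> u5
  u1 = 0 :: ∅
  u2 = b.(0 | 0) | 0 :: ··b··> u6
  u3 = (0 + 0) | a.0 :: ··a··> u7
  u4 = 0 | 0 | (a.0 + a.0) :: ··a··> u6
  u5 = 0\{a} | (0 | 0) :: ∅
  u6 = 0 | 0 | 0 :: ∅
  u7 = (0 + 0) | 0 :: ∅
Reachable graph of Q (8 states):
  v0 = (b.(0 | 0) + 0) | (a.0 + a.0) + b.(0\{a} | (0 | 0)) + (b.((0 + 0) | a.0) + (0 + 0 + 0 | 0 + (b.0 + a.0))) :: ··a··> v1, ··a··> v2, ··b··> v2, ··b··> v3, ··b··> v4, ··b··> v5
  v1 = (b.(0 | 0) + 0) | 0 :: ··b··> v6
  v2 = 0 :: ∅
  v3 = (0 + 0) | a.0 :: ··a··> v7
  v4 = 0 | 0 | (a.0 + a.0) :: ··a··> v6
  v5 = 0\{a} | (0 | 0) :: ∅
  v6 = 0 | 0 | 0 :: ∅
  v7 = (0 + 0) | 0 :: ∅
Bisimilarity quotient blocks:
  B0 = {u0, v0}
  B1 = {u1, u5, u6, u7, v2, v5, v6, v7}
  B2 = {u3, u4, v3, v4}
  B3 = {u2, v1}
u0 ∈ B0, v0 ∈ B0 → same block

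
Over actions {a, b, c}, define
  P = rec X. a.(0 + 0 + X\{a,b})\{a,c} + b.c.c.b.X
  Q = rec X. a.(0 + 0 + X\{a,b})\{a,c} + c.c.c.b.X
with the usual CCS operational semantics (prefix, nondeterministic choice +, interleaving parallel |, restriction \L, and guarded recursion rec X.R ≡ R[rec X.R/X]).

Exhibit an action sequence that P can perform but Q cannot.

Reachable graph of P (5 states):
  u0 = rec X. a.(0 + 0 + X\{a,b})\{a,c} + b.c.c.b.X ⊢ ··a··> u1, ··b··> u2
  u1 = (0 + 0 + (rec X. a.(0 + 0 + X\{a,b})\{a,c} + b.c.c.b.X)\{a,b})\{a,c} ⊢ stopped
  u2 = c.c.b.(rec X. a.(0 + 0 + X\{a,b})\{a,c} + b.c.c.b.X) ⊢ ··c··> u3
  u3 = c.b.(rec X. a.(0 + 0 + X\{a,b})\{a,c} + b.c.c.b.X) ⊢ ··c··> u4
  u4 = b.(rec X. a.(0 + 0 + X\{a,b})\{a,c} + b.c.c.b.X) ⊢ ··b··> u0
Reachable graph of Q (5 states):
  v0 = rec X. a.(0 + 0 + X\{a,b})\{a,c} + c.c.c.b.X ⊢ ··a··> v1, ··c··> v2
  v1 = (0 + 0 + (rec X. a.(0 + 0 + X\{a,b})\{a,c} + c.c.c.b.X)\{a,b})\{a,c} ⊢ stopped
  v2 = c.c.b.(rec X. a.(0 + 0 + X\{a,b})\{a,c} + c.c.c.b.X) ⊢ ··c··> v3
  v3 = c.b.(rec X. a.(0 + 0 + X\{a,b})\{a,c} + c.c.c.b.X) ⊢ ··c··> v4
  v4 = b.(rec X. a.(0 + 0 + X\{a,b})\{a,c} + c.c.c.b.X) ⊢ ··b··> v0
Trace ⟨b⟩ through P, begin at {u0}:
  [1] b ⇒ {u2}
  P completes σ.
Trace ⟨b⟩ through Q, begin at {v0}:
  [1] b ⇒ ∅ (Q stuck)

b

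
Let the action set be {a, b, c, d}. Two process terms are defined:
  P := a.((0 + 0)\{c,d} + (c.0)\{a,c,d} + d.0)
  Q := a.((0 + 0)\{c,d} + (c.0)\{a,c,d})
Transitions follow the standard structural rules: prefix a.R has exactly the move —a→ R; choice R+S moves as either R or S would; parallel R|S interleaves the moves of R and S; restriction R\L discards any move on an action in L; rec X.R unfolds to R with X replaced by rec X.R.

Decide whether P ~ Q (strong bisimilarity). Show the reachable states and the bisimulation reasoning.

LTS(P): 3 reachable states
  u0 = a.((0 + 0)\{c,d} + (c.0)\{a,c,d} + d.0) has moves -a-> u1
  u1 = (0 + 0)\{c,d} + (c.0)\{a,c,d} + d.0 has moves -d-> u2
  u2 = 0 has moves ·
LTS(Q): 2 reachable states
  v0 = a.((0 + 0)\{c,d} + (c.0)\{a,c,d}) has moves -a-> v1
  v1 = (0 + 0)\{c,d} + (c.0)\{a,c,d} has moves ·
Partition-refinement fixed point:
  B0 = {u0}
  B1 = {u1}
  B2 = {u2, v1}
  B3 = {v0}
u0 ∈ B0, v0 ∈ B3 → different blocks

NO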